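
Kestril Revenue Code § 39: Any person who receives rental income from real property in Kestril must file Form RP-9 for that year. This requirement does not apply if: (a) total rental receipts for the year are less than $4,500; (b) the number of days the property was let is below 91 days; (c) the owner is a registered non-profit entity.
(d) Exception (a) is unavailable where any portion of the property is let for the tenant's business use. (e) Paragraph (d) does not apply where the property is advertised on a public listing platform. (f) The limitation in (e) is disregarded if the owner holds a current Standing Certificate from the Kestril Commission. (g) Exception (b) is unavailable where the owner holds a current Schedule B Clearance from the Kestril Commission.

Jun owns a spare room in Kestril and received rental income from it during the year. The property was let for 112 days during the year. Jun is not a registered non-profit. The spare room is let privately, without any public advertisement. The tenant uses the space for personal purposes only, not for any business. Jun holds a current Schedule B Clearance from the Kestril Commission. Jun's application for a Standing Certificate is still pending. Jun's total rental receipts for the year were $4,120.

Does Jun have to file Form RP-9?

No — exception (a) applies; Jun is not required to file Form RP-9.

Exception (a)'s conditions are all satisfied: total rental receipts for the year are $4,120, less than the $4,500 limit. Under paragraphs (d)–(f): (d) is not engaged — the space is used for personal purposes only. So (a) applies.
Exception (b) fails — the number of days the property was let is 112 days, not below 91 days.
Exception (c) does not apply: Jun is not a registered non-profit.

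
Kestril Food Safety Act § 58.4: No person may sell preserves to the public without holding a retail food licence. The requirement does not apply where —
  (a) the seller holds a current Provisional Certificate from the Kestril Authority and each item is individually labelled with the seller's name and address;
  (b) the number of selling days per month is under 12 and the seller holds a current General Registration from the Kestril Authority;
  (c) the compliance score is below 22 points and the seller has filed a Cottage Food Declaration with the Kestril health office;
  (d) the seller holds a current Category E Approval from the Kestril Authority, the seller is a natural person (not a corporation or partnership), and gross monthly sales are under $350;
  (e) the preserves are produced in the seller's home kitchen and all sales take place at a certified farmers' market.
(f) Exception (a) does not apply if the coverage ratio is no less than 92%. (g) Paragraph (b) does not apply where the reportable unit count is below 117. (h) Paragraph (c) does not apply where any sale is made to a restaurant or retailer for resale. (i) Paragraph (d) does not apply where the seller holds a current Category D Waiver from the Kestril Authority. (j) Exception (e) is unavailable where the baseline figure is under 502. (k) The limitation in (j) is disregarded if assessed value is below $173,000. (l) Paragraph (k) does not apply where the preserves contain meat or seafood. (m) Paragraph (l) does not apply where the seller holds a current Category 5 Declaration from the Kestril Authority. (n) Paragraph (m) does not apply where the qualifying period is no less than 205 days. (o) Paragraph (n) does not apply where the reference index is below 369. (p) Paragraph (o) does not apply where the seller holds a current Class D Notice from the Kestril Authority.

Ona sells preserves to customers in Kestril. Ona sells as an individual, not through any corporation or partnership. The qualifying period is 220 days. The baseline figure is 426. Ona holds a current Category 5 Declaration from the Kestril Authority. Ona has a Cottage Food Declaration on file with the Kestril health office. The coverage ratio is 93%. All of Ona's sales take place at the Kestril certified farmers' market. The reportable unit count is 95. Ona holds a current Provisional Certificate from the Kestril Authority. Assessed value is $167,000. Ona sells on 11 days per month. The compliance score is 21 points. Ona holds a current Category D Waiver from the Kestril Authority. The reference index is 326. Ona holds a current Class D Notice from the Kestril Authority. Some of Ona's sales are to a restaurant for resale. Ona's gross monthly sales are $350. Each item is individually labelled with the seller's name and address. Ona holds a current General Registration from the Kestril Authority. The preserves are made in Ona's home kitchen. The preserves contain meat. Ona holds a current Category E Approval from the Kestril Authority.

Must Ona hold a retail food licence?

Yes — Ona must hold a retail food licence.

Exception (a)'s conditions are all satisfied: a current Provisional Certificate is held; items are individually labelled. However, paragraph (f) must be considered: (f) operates against (a): the coverage ratio is 93%, meeting the 92% threshold. (a) is therefore removed.
All of (b)'s requirements are met (the number of selling days per month is 11, under the 12 limit; a current General Registration is held). However, paragraph (g) must be considered: (g) operates against (b): the reportable unit count is 95, below the 117 limit. Exception (b) does not apply.
Exception (c): the compliance score is 21 points, below the 22 points limit; a Cottage Food Declaration is on file — every condition holds. However, paragraph (h) must be considered: (h) is engaged — some sales are to a restaurant for resale. So (c) is unavailable.
Exception (d) fails — gross monthly sales are $350, not under $350.
Exception (e)'s conditions are all satisfied: the preserves are home-kitchen produced; all sales are at a certified farmers' market. But: (j) is triggered — the baseline figure is 426, under the 502 limit. (k) is engaged (assessed value is $167,000, below the $173,000 limit), but is displaced by (l): (l) applies — the preserves contain meat. (m) is engaged (a current Category 5 Declaration is held), but is displaced by (n): (n) operates against (m): the qualifying period is 220 days, meeting the 205 days threshold. (o) would limit (n) — the reference index is 326, below the 369 limit — but (p) sets (o) aside: (p) operates against (o): a current Class D Notice is held. (e) is therefore removed.
None of the exceptions is available; § 58.4 applies in full.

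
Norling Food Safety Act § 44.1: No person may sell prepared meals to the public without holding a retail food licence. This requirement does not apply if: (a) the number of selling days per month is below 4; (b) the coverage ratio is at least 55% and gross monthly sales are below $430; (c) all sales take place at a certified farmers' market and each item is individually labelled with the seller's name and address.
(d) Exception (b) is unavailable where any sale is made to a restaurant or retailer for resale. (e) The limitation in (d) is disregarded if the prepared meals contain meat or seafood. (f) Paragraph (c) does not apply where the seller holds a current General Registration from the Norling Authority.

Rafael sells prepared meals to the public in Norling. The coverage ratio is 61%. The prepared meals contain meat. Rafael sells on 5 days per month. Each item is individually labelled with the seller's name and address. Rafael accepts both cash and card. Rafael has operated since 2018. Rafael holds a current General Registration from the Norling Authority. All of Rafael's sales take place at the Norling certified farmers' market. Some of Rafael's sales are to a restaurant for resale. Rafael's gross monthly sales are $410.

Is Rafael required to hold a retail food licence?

Exception (a) does not apply: the number of selling days per month is 5, not below 4.
All of (b)'s requirements are met (the coverage ratio is 61%, meeting the 55% threshold; gross monthly sales are $410, below the $430 limit). Considering the limiting provisions: (d) would limit (b) — some sales are to a restaurant for resale — but (e) sets (d) aside: (e) operates against (d): the prepared meals contain meat. So (b) applies.
Exception (c) is satisfied on its face — all sales are at a certified farmers' market; items are individually labelled. However, paragraph (f) must be considered: (f) operates against (c): a current General Registration is held. So (c) is unavailable.

No — exception (b) applies; Rafael is not required to hold a retail food licence.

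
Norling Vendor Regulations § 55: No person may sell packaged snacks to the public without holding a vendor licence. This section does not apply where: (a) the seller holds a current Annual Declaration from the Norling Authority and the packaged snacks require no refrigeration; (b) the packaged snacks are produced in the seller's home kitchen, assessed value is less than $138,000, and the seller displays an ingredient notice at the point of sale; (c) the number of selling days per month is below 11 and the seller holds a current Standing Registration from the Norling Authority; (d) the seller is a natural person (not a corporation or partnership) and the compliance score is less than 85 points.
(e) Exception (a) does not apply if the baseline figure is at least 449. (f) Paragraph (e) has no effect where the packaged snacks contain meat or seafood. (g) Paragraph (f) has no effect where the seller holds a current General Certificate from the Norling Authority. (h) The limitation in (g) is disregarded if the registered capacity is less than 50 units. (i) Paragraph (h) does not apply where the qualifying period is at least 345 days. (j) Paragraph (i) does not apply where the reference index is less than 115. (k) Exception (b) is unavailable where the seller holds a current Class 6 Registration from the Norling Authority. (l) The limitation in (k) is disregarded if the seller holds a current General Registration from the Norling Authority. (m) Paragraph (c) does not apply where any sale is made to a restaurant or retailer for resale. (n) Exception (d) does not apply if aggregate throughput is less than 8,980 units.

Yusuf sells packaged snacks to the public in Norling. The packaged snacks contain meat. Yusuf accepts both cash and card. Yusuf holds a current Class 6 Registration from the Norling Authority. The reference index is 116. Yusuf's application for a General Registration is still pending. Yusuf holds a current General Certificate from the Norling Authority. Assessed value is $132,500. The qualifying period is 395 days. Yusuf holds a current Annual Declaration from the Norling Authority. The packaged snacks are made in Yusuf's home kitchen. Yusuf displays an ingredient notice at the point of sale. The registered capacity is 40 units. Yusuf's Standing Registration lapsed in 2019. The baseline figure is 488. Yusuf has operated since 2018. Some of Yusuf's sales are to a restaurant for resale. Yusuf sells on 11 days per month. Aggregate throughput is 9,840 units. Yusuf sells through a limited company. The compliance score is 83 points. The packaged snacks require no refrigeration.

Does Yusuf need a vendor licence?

Exception (a): a current Annual Declaration is held; the packaged snacks are shelf-stable — every condition holds. Turning to paragraphs (e)–(j): (e) operates against (a): the baseline figure is 488, meeting the 449 threshold. (f) would limit (e) — the packaged snacks contain meat — but (g) sets (f) aside: (g) operates against (f): a current General Certificate is held. (h) operates (the registered capacity is 40 units, less than the 50 units limit), but yields to (i): (i) operates against (h): the qualifying period is 395 days, meeting the 345 days threshold. (j) is not triggered (the reference index is 116, not less than 115), so (i) stands. Exception (a) does not apply.
Exception (b): the packaged snacks are home-kitchen produced; assessed value is $132,500, less than the $138,000 limit; an ingredient notice is displayed — every condition holds. But: (k) applies — a current Class 6 Registration is held. (l), which would lift (k), is inapplicable — no current General Registration is held. (b) is therefore removed.
Exception (c) fails — the number of selling days per month is 11, not below 11.
Exception (d) does not apply: the seller operates through a limited company.
No exception displaces § 55.

Yes — Yusuf must hold a vendor licence.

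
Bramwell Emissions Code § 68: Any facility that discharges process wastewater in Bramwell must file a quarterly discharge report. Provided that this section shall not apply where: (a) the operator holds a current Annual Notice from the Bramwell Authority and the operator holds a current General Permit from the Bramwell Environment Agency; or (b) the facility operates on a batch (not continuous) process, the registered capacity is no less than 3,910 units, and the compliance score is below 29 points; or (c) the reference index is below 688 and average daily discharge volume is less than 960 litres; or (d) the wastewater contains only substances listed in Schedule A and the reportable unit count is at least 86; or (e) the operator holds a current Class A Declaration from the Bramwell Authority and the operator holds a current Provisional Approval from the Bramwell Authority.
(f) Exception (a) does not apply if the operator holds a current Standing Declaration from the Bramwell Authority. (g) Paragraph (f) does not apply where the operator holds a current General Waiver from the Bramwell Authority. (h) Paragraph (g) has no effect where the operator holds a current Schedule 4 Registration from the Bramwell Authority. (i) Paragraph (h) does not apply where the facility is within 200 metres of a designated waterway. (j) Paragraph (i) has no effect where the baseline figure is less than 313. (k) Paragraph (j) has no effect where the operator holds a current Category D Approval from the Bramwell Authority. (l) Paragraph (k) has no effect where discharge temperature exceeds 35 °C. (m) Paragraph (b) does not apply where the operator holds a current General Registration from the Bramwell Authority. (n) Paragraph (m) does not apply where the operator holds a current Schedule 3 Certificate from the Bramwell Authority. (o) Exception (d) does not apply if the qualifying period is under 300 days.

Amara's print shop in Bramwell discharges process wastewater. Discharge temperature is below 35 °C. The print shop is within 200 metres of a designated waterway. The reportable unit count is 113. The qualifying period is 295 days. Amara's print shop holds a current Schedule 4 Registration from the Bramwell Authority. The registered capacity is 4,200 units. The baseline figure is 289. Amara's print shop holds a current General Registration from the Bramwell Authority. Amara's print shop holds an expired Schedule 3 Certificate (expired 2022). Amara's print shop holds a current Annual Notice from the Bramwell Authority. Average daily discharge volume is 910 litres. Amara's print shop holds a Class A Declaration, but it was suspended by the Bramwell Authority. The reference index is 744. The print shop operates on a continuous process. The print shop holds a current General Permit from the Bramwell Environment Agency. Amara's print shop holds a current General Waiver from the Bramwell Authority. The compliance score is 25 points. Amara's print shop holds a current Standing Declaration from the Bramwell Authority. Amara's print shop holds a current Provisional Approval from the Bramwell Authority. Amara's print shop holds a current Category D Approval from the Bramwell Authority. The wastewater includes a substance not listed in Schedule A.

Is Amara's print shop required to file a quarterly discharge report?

No — exception (a) applies; Amara's print shop is not required to file a quarterly discharge report.

Exception (a)'s conditions are all satisfied: a current Annual Notice is held; a current General Permit is held. Considering the limiting provisions: (f) would limit (a) — a current Standing Declaration is held — but (g) sets (f) aside: (g) is triggered — a current General Waiver is held. (h) is engaged (a current Schedule 4 Registration is held), but is set aside by (i): (i) applies — the print shop is within 200 m of a designated waterway. (j) would limit (i) — the baseline figure is 289, less than the 313 limit — but (k) sets (j) aside: (k) operates — a current Category D Approval is held. (l), which would lift (k), does not operate here — discharge temperature is below 35 °C. So (a) applies.
Exception (b) does not apply: the facility operates on a continuous process.
Exception (c) does not apply: the reference index is 744, not below 688.
Exception (d) requires that the wastewater contains only substances listed in Schedule A; but the wastewater includes a non-Schedule-A substance, so (d) is unavailable.
Exception (e) requires that the operator holds a current Class A Declaration from the Bramwell Authority; but no current Class A Declaration is held, so (e) is unavailable.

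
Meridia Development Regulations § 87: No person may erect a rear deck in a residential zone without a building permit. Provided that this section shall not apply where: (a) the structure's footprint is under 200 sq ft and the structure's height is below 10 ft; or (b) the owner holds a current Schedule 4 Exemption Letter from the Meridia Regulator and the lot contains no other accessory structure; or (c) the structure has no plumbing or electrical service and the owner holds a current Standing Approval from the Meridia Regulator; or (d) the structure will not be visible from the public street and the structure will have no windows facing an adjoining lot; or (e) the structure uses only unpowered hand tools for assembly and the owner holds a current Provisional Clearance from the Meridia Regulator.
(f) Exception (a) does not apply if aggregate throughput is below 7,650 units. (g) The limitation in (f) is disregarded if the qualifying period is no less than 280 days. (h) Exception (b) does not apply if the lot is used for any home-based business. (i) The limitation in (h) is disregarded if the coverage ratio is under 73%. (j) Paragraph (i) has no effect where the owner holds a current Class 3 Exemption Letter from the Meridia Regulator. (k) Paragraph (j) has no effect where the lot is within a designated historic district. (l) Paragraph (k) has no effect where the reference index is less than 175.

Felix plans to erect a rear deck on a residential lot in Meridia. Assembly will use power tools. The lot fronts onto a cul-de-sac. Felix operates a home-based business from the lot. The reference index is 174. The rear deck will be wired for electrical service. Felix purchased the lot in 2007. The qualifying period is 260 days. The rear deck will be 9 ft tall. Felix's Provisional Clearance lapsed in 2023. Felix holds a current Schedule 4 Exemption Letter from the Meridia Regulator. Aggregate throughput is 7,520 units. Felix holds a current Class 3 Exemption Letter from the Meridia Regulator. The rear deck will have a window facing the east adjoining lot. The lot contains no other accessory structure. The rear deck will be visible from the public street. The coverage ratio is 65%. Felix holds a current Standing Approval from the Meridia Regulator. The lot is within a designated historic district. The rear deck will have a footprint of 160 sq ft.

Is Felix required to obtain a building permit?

Exception (a) is satisfied on its face — the structure's footprint is 160 sq ft, under the 200 sq ft limit; the structure's height is 9 ft, below the 10 ft limit. Turning to paragraphs (f)–(g): (f) operates against (a): aggregate throughput is 7,520 units, below the 7,650 units limit. (g), which would lift (f), is not engaged — the qualifying period is 260 days, short of 280 days. Exception (a) does not apply.
Exception (b) is satisfied on its face — a current Schedule 4 Exemption Letter is held; the lot has no other accessory structure. But: (h) applies — a home-based business operates on the lot. (i) is triggered (the coverage ratio is 65%, under the 73% limit), but is overridden by (j): (j) operates — a current Class 3 Exemption Letter is held. (k) operates (the lot is in a historic district), but yields to (l): (l) operates against (k): the reference index is 174, less than the 175 limit. Exception (b) does not apply.
Exception (c) requires that the structure has no plumbing or electrical service; but electrical service is planned, so (c) is unavailable.
Exception (d) does not apply: the structure will be visible from the street.
Exception (e) requires that the structure uses only unpowered hand tools for assembly; but assembly uses power tools, so (e) is unavailable.
Every exception is unavailable, so the rule governs.

Yes — Felix must obtain a building permit.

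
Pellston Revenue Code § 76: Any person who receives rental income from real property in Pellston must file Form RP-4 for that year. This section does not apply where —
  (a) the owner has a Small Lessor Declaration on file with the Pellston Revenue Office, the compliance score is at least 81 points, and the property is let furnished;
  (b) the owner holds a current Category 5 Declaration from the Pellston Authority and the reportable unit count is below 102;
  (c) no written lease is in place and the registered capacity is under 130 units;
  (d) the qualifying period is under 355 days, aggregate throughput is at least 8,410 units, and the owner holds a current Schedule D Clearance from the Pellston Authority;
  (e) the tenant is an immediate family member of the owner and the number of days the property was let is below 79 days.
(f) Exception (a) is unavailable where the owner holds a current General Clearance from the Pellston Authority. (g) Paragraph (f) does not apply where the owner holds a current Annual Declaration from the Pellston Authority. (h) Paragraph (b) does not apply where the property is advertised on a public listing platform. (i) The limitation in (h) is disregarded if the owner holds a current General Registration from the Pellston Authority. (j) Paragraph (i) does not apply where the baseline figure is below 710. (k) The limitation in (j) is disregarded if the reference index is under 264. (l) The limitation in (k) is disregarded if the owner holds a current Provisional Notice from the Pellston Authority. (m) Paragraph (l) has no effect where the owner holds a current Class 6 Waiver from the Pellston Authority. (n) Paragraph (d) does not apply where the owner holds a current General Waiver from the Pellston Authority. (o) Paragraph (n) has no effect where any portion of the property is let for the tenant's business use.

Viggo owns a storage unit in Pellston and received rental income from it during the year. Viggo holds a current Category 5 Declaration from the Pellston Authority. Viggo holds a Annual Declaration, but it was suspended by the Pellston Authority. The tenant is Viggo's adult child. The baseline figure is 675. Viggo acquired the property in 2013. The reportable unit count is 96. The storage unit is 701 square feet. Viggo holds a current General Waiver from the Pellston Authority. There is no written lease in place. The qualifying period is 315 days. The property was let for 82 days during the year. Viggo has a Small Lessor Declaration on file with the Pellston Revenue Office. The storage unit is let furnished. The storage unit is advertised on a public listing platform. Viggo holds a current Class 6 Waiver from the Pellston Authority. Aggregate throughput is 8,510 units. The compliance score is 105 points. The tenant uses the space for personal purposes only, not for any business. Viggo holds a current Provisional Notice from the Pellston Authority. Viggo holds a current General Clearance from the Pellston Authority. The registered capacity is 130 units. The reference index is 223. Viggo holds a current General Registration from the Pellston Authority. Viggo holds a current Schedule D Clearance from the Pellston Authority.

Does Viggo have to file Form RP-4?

Exception (a) is satisfied on its face — a Small Lessor Declaration is on file; the compliance score is 105 points, meeting the 81 points threshold; the property is let furnished. But: (f) operates against (a): a current General Clearance is held. (g) is inapplicable (there is no Annual Declaration in force), so (f) stands. So (a) is unavailable.
Exception (b) is satisfied on its face — a current Category 5 Declaration is held; the reportable unit count is 96, below the 102 limit. Considering the limiting provisions: (h) would limit (b) — the property is publicly advertised — but (i) sets (h) aside: (i) operates against (h): a current General Registration is held. (j) is triggered (the baseline figure is 675, below the 710 limit), but is set aside by (k): (k) operates — the reference index is 223, under the 264 limit. (l) would limit (k) — a current Provisional Notice is held — but (m) sets (l) aside: (m) operates against (l): a current Class 6 Waiver is held. (b) remains available.
Exception (c) does not apply: the registered capacity is 130 units, not under 130 units.
All of (d)'s requirements are met (the qualifying period is 315 days, under the 355 days limit; aggregate throughput is 8,510 units, meeting the 8,410 units threshold; a current Schedule D Clearance is held). But: (n) operates — a current General Waiver is held. (o) is not engaged (the space is used for personal purposes only), so (n) stands. So (d) is unavailable.
Exception (e) does not apply: the number of days the property was let is 82 days, not below 79 days.

No — exception (b) applies; Viggo is not required to file Form RP-4.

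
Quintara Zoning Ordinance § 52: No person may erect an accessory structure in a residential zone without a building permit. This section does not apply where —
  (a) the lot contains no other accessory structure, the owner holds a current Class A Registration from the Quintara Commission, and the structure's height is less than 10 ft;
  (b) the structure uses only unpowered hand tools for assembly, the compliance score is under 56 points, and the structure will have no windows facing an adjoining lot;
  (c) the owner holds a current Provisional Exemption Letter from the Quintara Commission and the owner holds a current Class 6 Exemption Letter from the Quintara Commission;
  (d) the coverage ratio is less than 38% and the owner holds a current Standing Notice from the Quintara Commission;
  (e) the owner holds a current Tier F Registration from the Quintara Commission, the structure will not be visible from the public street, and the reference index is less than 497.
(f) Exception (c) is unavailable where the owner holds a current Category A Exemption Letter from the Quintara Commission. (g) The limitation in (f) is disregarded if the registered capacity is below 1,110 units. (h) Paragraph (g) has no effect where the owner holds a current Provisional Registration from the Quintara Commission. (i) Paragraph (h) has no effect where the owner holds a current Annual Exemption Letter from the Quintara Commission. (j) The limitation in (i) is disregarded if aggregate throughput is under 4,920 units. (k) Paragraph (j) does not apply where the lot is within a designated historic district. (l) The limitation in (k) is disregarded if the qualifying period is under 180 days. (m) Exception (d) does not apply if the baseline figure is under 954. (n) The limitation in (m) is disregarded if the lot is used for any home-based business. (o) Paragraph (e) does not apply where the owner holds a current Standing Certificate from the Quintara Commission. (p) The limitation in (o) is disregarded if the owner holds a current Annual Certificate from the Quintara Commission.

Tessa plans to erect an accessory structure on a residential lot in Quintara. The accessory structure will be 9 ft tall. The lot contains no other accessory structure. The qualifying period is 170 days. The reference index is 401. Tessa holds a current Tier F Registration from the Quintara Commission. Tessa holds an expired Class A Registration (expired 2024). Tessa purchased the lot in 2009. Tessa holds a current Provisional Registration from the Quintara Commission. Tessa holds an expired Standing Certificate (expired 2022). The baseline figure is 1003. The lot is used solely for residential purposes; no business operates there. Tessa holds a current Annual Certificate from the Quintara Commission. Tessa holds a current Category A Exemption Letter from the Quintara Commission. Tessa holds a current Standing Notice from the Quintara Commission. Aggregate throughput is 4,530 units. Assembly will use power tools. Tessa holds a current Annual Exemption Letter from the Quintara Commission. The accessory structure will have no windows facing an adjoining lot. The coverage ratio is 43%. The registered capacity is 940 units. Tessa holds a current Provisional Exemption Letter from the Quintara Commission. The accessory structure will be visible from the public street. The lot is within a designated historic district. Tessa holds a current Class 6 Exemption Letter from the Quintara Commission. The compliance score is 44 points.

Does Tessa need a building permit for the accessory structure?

Yes — Tessa must obtain a building permit.

Exception (a) requires that the owner holds a current Class A Registration from the Quintara Commission; but no current Class A Registration is held, so (a) is unavailable.
Exception (b) requires that the structure uses only unpowered hand tools for assembly; but assembly uses power tools, so (b) is unavailable.
Exception (c) is satisfied on its face — a current Provisional Exemption Letter is held; a current Class 6 Exemption Letter is held. Turning to paragraphs (f)–(l): (f) operates against (c): a current Category A Exemption Letter is held. (g) operates (the registered capacity is 940 units, below the 1,110 units limit), but yields to (h): (h) applies — a current Provisional Registration is held. (i) operates (a current Annual Exemption Letter is held), but is displaced by (j): (j) applies — aggregate throughput is 4,530 units, under the 4,920 units limit. (k) would limit (j) — the lot is in a historic district — but (l) sets (k) aside: (l) operates — the qualifying period is 170 days, under the 180 days limit. (c) is therefore removed.
Exception (d) fails — the coverage ratio is 43%, not less than 38%.
Exception (e) does not apply: the structure will be visible from the street.
No exception applies. The general rule governs.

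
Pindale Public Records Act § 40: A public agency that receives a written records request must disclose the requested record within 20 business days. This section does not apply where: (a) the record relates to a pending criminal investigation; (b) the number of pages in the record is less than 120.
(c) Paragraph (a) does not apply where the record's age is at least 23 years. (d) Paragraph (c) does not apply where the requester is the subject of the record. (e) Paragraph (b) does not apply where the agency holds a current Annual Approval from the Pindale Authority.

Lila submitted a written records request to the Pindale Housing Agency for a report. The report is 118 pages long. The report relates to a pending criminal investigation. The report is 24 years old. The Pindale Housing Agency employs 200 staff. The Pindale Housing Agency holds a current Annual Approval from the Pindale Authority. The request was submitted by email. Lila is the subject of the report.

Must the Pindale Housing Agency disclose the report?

No — exception (a) applies; the Pindale Housing Agency is not required to disclose the report.

All of (a)'s requirements are met (the report relates to a pending investigation). Applying paragraphs (c)–(d): (c) would limit (a) — the record's age is 24 years, meeting the 23 years threshold — but (d) sets (c) aside: (d) operates against (c): Lila is the subject of the report. Exception (a) stands.
All of (b)'s requirements are met (the number of pages in the record is 118, less than the 120 limit). However, paragraph (e) must be considered: (e) operates against (b): a current Annual Approval is held. So (b) is unavailable.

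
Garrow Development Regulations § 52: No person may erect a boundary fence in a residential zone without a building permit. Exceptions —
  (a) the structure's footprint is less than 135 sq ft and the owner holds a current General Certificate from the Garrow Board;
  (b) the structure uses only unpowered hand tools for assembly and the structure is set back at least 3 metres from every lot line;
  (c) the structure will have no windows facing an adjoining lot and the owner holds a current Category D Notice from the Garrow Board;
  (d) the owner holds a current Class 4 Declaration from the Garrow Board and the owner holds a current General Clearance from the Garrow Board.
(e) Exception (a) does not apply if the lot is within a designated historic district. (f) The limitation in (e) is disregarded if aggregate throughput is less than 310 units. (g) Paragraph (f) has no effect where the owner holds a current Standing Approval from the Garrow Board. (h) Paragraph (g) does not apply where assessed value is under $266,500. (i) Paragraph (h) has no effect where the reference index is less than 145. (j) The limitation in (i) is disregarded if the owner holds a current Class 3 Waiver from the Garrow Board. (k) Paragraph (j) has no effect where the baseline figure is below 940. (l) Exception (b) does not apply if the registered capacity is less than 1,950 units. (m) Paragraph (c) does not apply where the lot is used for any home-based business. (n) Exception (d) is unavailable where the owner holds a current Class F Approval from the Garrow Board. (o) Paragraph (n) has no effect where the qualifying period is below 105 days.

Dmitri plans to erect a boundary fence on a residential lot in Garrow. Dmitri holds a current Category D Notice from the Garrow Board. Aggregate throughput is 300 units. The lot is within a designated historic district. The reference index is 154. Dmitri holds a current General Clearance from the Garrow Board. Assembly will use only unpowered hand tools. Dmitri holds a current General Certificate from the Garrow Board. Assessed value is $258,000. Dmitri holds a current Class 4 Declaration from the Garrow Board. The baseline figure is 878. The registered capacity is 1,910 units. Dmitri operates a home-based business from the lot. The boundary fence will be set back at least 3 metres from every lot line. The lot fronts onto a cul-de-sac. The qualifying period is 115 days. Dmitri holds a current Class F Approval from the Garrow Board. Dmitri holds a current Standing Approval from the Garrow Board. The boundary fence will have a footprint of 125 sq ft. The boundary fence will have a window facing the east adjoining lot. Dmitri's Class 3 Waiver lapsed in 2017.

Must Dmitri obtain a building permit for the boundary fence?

Exception (a)'s conditions are all satisfied: the structure's footprint is 125 sq ft, less than the 135 sq ft limit; a current General Certificate is held. As to paragraphs (e)–(k): (e) would limit (a) — the lot is in a historic district — but (f) sets (e) aside: (f) is triggered — aggregate throughput is 300 units, less than the 310 units limit. (g) operates (a current Standing Approval is held), but is set aside by (h): (h) operates against (g): assessed value is $258,000, under the $266,500 limit. (i), which would lift (h), is inapplicable — the reference index is 154, not less than 145. So (a) applies.
All of (b)'s requirements are met (assembly uses only hand tools; the setback is at least 3 m on every side). But: (l) applies — the registered capacity is 1,910 units, less than the 1,950 units limit. Exception (b) does not apply.
Exception (c) does not apply: a window faces an adjoining lot.
Exception (d) is satisfied on its face — a current Class 4 Declaration is held; a current General Clearance is held. However, paragraphs (n)–(o) must be considered: (n) is triggered — a current Class F Approval is held. (o) is not triggered (the qualifying period is 115 days, not below 105 days), so (n) stands. (d) is therefore removed.

No — exception (a) applies; Dmitri does not need a building permit.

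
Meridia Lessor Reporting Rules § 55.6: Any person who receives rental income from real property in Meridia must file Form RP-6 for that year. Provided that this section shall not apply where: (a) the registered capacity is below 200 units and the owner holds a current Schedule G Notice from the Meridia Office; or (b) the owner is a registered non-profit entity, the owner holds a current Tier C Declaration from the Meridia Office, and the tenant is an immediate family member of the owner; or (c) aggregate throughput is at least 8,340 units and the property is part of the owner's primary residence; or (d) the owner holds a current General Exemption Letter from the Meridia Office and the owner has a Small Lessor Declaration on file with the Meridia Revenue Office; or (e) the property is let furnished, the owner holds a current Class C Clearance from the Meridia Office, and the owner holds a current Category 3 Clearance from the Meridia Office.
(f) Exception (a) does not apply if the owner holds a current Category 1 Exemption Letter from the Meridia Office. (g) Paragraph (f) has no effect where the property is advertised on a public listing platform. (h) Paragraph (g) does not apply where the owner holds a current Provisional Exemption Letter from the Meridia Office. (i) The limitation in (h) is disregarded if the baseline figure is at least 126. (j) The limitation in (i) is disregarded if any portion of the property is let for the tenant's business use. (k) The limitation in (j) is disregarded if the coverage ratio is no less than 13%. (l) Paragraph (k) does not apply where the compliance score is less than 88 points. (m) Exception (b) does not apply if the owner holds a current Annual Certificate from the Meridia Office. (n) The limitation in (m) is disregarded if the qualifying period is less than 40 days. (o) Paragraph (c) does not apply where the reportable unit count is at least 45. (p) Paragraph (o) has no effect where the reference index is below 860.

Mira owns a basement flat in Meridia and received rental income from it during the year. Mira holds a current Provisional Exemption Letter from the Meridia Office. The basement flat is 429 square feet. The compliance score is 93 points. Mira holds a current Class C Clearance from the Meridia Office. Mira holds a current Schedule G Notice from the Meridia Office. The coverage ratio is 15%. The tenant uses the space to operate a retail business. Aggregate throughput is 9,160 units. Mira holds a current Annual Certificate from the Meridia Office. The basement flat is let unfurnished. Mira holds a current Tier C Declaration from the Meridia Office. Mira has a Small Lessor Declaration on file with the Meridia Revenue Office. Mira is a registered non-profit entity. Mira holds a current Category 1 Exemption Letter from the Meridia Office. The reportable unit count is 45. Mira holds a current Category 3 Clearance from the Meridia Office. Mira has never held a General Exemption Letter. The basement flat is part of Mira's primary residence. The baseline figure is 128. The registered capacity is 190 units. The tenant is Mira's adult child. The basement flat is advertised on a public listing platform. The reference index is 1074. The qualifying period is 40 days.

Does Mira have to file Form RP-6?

Exception (a)'s conditions are all satisfied: the registered capacity is 190 units, below the 200 units limit; a current Schedule G Notice is held. As to paragraphs (f)–(l): (f) applies (a current Category 1 Exemption Letter is held), but yields to (g): (g) operates against (f): the property is publicly advertised. (h) is engaged (a current Provisional Exemption Letter is held), but is set aside by (i): (i) operates against (h): the baseline figure is 128, meeting the 126 threshold. (j) would limit (i) — the space is let for business use — but (k) sets (j) aside: (k) operates against (j): the coverage ratio is 15%, meeting the 13% threshold. (l) is not engaged (the compliance score is 93 points, not less than 88 points), so (k) stands. Exception (a) stands.
Exception (b)'s conditions are all satisfied: Mira is a registered non-profit; a current Tier C Declaration is held; the tenant is an immediate family member. But: (m) is triggered — a current Annual Certificate is held. (n) is not engaged (the qualifying period is 40 days, not less than 40 days), so (m) stands. So (b) is unavailable.
All of (c)'s requirements are met (aggregate throughput is 9,160 units, meeting the 8,340 units threshold; the basement flat is part of the primary residence). Turning to paragraphs (o)–(p): (o) operates against (c): the reportable unit count is 45, meeting the 45 threshold. (p) is not triggered (the reference index is 1,074, not below 860), so (o) stands. So (c) is unavailable.
Exception (d) fails — the General Exemption Letter is not current.
Exception (e) fails — the property is let unfurnished.

No — exception (a) applies; Mira is not required to file Form RP-6.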